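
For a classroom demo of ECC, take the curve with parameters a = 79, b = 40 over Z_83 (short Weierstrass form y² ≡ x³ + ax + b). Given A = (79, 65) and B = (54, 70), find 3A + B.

First 3A:
Repeated addition: build up to 3A.
2A: tangent at (79, 65): λ = (3·79² + 79)/(2·65) ≡ 44/47. 47⁻¹ ≡ 53 (mod 83), so λ ≡ 44·53 ≡ 8.
  x = λ² - 79 - 79 = 64 - 158 ≡ 72; y = λ·(79 - 72) - 65 ≡ 74. → (72, 74)
3A: (72, 74) + (79, 65). λ = (65 - 74)/(79 - 72) ≡ 74/7 mod 83. 7⁻¹ ≡ 12 (mod 83), so λ ≡ 58.
  x = λ² - 72 - 79 = 3364 - 151 ≡ 59; y = λ·(72 - 59) - 74 ≡ 16. → (59, 16)
3A = (59, 16).
Finally 3A + B:
(59, 16) + (54, 70). λ = (70 - 16)/(54 - 59) ≡ 54/78 mod 83. 78⁻¹ ≡ 33 (mod 83) since 78·33 = 2574 ≡ 1, so λ ≡ 39.
  x = λ² - 59 - 54 = 1521 - 113 ≡ 80; y = λ·(59 - 80) - 16 ≡ 78. → (80, 78)

(80, 78)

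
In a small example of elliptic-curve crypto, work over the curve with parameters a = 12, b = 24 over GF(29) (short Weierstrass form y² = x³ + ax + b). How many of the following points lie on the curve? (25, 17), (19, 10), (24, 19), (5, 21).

3

(25, 17): 17² ≡ 28, rhs ≡ 28 → on.
(19, 10): 10² ≡ 13, rhs ≡ 6 → off.
(24, 19): 19² ≡ 13, rhs ≡ 13 → on.
(5, 21): 21² ≡ 6, rhs ≡ 6 → on.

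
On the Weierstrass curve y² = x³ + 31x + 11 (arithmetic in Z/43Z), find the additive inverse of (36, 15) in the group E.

(36, 28)

-(36, 15) = (36, -15 mod 43) = (36, 28).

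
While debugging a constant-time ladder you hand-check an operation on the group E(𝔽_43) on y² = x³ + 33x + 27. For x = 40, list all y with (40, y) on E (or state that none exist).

none

x³ + 33x + 27 = 65347 ≡ 30 (mod 43).
30 is a non-residue mod 43; no y exists.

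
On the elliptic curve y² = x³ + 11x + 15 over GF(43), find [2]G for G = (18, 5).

tangent at (18, 5): λ = (3·18² + 11)/(2·5) ≡ 37/10. 10⁻¹ ≡ 13 (mod 43), so λ ≡ 37·13 ≡ 8.
  x = λ² - 18 - 18 = 64 - 36 ≡ 28; y = λ·(18 - 28) - 5 ≡ 1. → (28, 1)

(28, 1)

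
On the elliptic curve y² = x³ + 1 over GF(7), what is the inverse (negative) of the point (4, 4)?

(4, 3)

-(4, 4) = (4, -4 mod 7) = (4, 3).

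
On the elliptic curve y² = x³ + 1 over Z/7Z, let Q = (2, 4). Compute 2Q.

(0, 6)

tangent at (2, 4): λ = (3·2² + 0)/(2·4) ≡ 5/1. 1⁻¹ ≡ 1 (mod 7) since 1·1 = 1 ≡ 1, so λ ≡ 5·1 ≡ 5.
  x = λ² - 2 - 2 = 25 - 4 ≡ 0; y = λ·(2 - 0) - 4 ≡ 6. → (0, 6)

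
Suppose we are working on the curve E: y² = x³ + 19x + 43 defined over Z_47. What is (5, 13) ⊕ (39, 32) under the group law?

(5, 13) + (39, 32). λ = (32 - 13)/(39 - 5) ≡ 19/34 mod 47. 34⁻¹ ≡ 18 (mod 47) since 34·18 = 612 ≡ 1, so λ ≡ 13.
  x = λ² - 5 - 39 = 169 - 44 ≡ 31; y = λ·(5 - 31) - 13 ≡ 25. → (31, 25)

(31, 25)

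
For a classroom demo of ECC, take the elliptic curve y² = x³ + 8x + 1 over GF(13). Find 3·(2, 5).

(7, 6)

Write P = (2, 5).
Repeated addition: build up to 3P.
2P: tangent at (2, 5): λ = (3·2² + 8)/(2·5) ≡ 7/10. 10⁻¹ ≡ 4 (mod 13), so λ ≡ 7·4 ≡ 2.
  x = λ² - 2 - 2 = 4 - 4 ≡ 0; y = λ·(2 - 0) - 5 ≡ 12. → (0, 12)
3P: (0, 12) + (2, 5). λ = (5 - 12)/(2 - 0) ≡ 6/2 mod 13. 2⁻¹ ≡ 7 (mod 13), so λ ≡ 3.
  x = λ² - 0 - 2 = 9 - 2 ≡ 7; y = λ·(0 - 7) - 12 ≡ 6. → (7, 6)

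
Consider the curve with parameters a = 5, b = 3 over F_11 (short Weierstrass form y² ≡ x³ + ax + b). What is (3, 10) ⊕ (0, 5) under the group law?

(1, 8)

(3, 10) + (0, 5). λ = (5 - 10)/(0 - 3) ≡ 6/8 mod 11. 8⁻¹ ≡ 7 (mod 11) since 8·7 = 56 ≡ 1, so λ ≡ 9.
  x = λ² - 3 - 0 = 81 - 3 ≡ 1; y = λ·(3 - 1) - 10 ≡ 8. → (1, 8)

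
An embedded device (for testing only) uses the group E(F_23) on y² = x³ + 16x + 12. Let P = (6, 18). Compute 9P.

Double-and-add on 9 = (1001)₂. Start with P = (6, 18) for the leading 1-bit.
double: tangent at (6, 18): λ = (3·6² + 16)/(2·18) ≡ 9/13. 13⁻¹ ≡ 16 (mod 23) since 13·16 = 208 ≡ 1, so λ ≡ 9·16 ≡ 6.
  x = λ² - 6 - 6 = 36 - 12 ≡ 1; y = λ·(6 - 1) - 18 ≡ 12. → (1, 12)
double: tangent at (1, 12): λ = (3·1² + 16)/(2·12) ≡ 19/1. 1⁻¹ ≡ 1 (mod 23), so λ ≡ 19·1 ≡ 19.
  x = λ² - 1 - 1 = 361 - 2 ≡ 14; y = λ·(1 - 14) - 12 ≡ 17. → (14, 17)
double: tangent at (14, 17): λ = (3·14² + 16)/(2·17) ≡ 6/11. 11⁻¹ ≡ 21 (mod 23) since 11·21 = 231 ≡ 1, so λ ≡ 6·21 ≡ 11.
  x = λ² - 14 - 14 = 121 - 28 ≡ 1; y = λ·(14 - 1) - 17 ≡ 11. → (1, 11)
add P: (1, 11) + (6, 18). λ = (18 - 11)/(6 - 1) ≡ 7/5 mod 23. 5⁻¹ ≡ 14 (mod 23), so λ ≡ 6.
  x = λ² - 1 - 6 = 36 - 7 ≡ 6; y = λ·(1 - 6) - 11 ≡ 5. → (6, 5)

(6, 5)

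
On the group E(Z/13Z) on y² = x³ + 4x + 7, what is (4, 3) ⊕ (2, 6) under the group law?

(6, 0)

(4, 3) + (2, 6). λ = (6 - 3)/(2 - 4) ≡ 3/11 mod 13. 11⁻¹ ≡ 6 (mod 13) since 11·6 = 66 ≡ 1, so λ ≡ 5.
  x = λ² - 4 - 2 = 25 - 6 ≡ 6; y = λ·(4 - 6) - 3 ≡ 0. → (6, 0)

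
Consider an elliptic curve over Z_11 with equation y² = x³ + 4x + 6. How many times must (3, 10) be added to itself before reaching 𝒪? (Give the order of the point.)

8

2P: tangent at (3, 10): λ = (3·3² + 4)/(2·10) ≡ 9/9. 9⁻¹ ≡ 5 (mod 11), so λ ≡ 9·5 ≡ 1.
  x = λ² - 3 - 3 = 1 - 6 ≡ 6; y = λ·(3 - 6) - 10 ≡ 9. → (6, 9)
3P: (6, 9) + (3, 10). λ = (10 - 9)/(3 - 6) ≡ 1/8 mod 11. 8⁻¹ ≡ 7 (mod 11), so λ ≡ 7.
  x = λ² - 6 - 3 = 49 - 9 ≡ 7; y = λ·(6 - 7) - 9 ≡ 6. → (7, 6)
4P: (7, 6) + (3, 10). λ = (10 - 6)/(3 - 7) ≡ 4/7 mod 11. 7⁻¹ ≡ 8 (mod 11), so λ ≡ 10.
  x = λ² - 7 - 3 = 100 - 10 ≡ 2; y = λ·(7 - 2) - 6 ≡ 0. → (2, 0)
5P: (2, 0) + (3, 10). λ = (10 - 0)/(3 - 2) ≡ 10/1 mod 11. 1⁻¹ ≡ 1 (mod 11), so λ ≡ 10.
  x = λ² - 2 - 3 = 100 - 5 ≡ 7; y = λ·(2 - 7) - 0 ≡ 5. → (7, 5)
6P: (7, 5) + (3, 10). λ = (10 - 5)/(3 - 7) ≡ 5/7 mod 11. 7⁻¹ ≡ 8 (mod 11), so λ ≡ 7.
  x = λ² - 7 - 3 = 49 - 10 ≡ 6; y = λ·(7 - 6) - 5 ≡ 2. → (6, 2)
7P: (6, 2) + (3, 10). λ = (10 - 2)/(3 - 6) ≡ 8/8 mod 11. 8⁻¹ ≡ 7 (mod 11), so λ ≡ 1.
  x = λ² - 6 - 3 = 1 - 9 ≡ 3; y = λ·(6 - 3) - 2 ≡ 1. → (3, 1)
8P: (3, 1) + (3, 10): same x and y₁ ≡ -y₂, so the sum is 𝒪.
8P = 𝒪, so the order is 8.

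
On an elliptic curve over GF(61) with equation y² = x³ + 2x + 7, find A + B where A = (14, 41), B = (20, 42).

(14, 41) + (20, 42). λ = (42 - 41)/(20 - 14) ≡ 1/6 mod 61. 6⁻¹ ≡ 51 (mod 61) since 6·51 = 306 ≡ 1, so λ ≡ 51.
  x = λ² - 14 - 20 = 2601 - 34 ≡ 5; y = λ·(14 - 5) - 41 ≡ 52. → (5, 52)

(5, 52)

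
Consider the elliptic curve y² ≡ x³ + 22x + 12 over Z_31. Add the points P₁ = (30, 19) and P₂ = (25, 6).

(15, 20)

(30, 19) + (25, 6). λ = (6 - 19)/(25 - 30) ≡ 18/26 mod 31. 26⁻¹ ≡ 6 (mod 31) since 26·6 = 156 ≡ 1, so λ ≡ 15.
  x = λ² - 30 - 25 = 225 - 55 ≡ 15; y = λ·(30 - 15) - 19 ≡ 20. → (15, 20)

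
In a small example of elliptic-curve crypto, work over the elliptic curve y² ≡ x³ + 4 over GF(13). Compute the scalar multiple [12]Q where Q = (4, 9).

Repeated addition: build up to 12Q.
2Q: tangent at (4, 9): λ = (3·4² + 0)/(2·9) ≡ 9/5. 5⁻¹ ≡ 8 (mod 13), so λ ≡ 9·8 ≡ 7.
  x = λ² - 4 - 4 = 49 - 8 ≡ 2; y = λ·(4 - 2) - 9 ≡ 5. → (2, 5)
3Q: (2, 5) + (4, 9). λ = (9 - 5)/(4 - 2) ≡ 4/2 mod 13. 2⁻¹ ≡ 7 (mod 13) since 2·7 = 14 ≡ 1, so λ ≡ 2.
  x = λ² - 2 - 4 = 4 - 6 ≡ 11; y = λ·(2 - 11) - 5 ≡ 3. → (11, 3)
4Q: (11, 3) + (4, 9). λ = (9 - 3)/(4 - 11) ≡ 6/6 mod 13. 6⁻¹ ≡ 11 (mod 13), so λ ≡ 1.
  x = λ² - 11 - 4 = 1 - 15 ≡ 12; y = λ·(11 - 12) - 3 ≡ 9. → (12, 9)
5Q: (12, 9) + (4, 9). λ = (9 - 9)/(4 - 12) ≡ 0/5 mod 13. 5⁻¹ ≡ 8 (mod 13) since 5·8 = 40 ≡ 1, so λ ≡ 0.
  x = λ² - 12 - 4 = 0 - 16 ≡ 10; y = λ·(12 - 10) - 9 ≡ 4. → (10, 4)
6Q: (10, 4) + (4, 9). λ = (9 - 4)/(4 - 10) ≡ 5/7 mod 13. 7⁻¹ ≡ 2 (mod 13), so λ ≡ 10.
  x = λ² - 10 - 4 = 100 - 14 ≡ 8; y = λ·(10 - 8) - 4 ≡ 3. → (8, 3)
7Q: (8, 3) + (4, 9). λ = (9 - 3)/(4 - 8) ≡ 6/9 mod 13. 9⁻¹ ≡ 3 (mod 13) since 9·3 = 27 ≡ 1, so λ ≡ 5.
  x = λ² - 8 - 4 = 25 - 12 ≡ 0; y = λ·(8 - 0) - 3 ≡ 11. → (0, 11)
8Q: (0, 11) + (4, 9). λ = (9 - 11)/(4 - 0) ≡ 11/4 mod 13. 4⁻¹ ≡ 10 (mod 13) since 4·10 = 40 ≡ 1, so λ ≡ 6.
  x = λ² - 0 - 4 = 36 - 4 ≡ 6; y = λ·(0 - 6) - 11 ≡ 5. → (6, 5)
9Q: (6, 5) + (4, 9). λ = (9 - 5)/(4 - 6) ≡ 4/11 mod 13. 11⁻¹ ≡ 6 (mod 13), so λ ≡ 11.
  x = λ² - 6 - 4 = 121 - 10 ≡ 7; y = λ·(6 - 7) - 5 ≡ 10. → (7, 10)
10Q: (7, 10) + (4, 9). λ = (9 - 10)/(4 - 7) ≡ 12/10 mod 13. 10⁻¹ ≡ 4 (mod 13) since 10·4 = 40 ≡ 1, so λ ≡ 9.
  x = λ² - 7 - 4 = 81 - 11 ≡ 5; y = λ·(7 - 5) - 10 ≡ 8. → (5, 8)
11Q: (5, 8) + (4, 9). λ = (9 - 8)/(4 - 5) ≡ 1/12 mod 13. 12⁻¹ ≡ 12 (mod 13) since 12·12 = 144 ≡ 1, so λ ≡ 12.
  x = λ² - 5 - 4 = 144 - 9 ≡ 5; y = λ·(5 - 5) - 8 ≡ 5. → (5, 5)
12Q: (5, 5) + (4, 9). λ = (9 - 5)/(4 - 5) ≡ 4/12 mod 13. 12⁻¹ ≡ 12 (mod 13), so λ ≡ 9.
  x = λ² - 5 - 4 = 81 - 9 ≡ 7; y = λ·(5 - 7) - 5 ≡ 3. → (7, 3)

(7, 3)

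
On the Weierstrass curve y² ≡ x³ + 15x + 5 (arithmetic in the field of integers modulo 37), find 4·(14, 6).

(36, 10)

Write G = (14, 6).
Double-and-add on 4 = (100)₂. Start with G = (14, 6) for the leading 1-bit.
double: tangent at (14, 6): λ = (3·14² + 15)/(2·6) ≡ 11/12. 12⁻¹ ≡ 34 (mod 37), so λ ≡ 11·34 ≡ 4.
  x = λ² - 14 - 14 = 16 - 28 ≡ 25; y = λ·(14 - 25) - 6 ≡ 24. → (25, 24)
double: tangent at (25, 24): λ = (3·25² + 15)/(2·24) ≡ 3/11. 11⁻¹ ≡ 27 (mod 37), so λ ≡ 3·27 ≡ 7.
  x = λ² - 25 - 25 = 49 - 50 ≡ 36; y = λ·(25 - 36) - 24 ≡ 10. → (36, 10)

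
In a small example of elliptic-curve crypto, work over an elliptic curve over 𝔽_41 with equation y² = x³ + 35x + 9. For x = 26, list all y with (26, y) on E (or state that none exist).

x³ + 35x + 9 = 18495 ≡ 4 (mod 41).
Square roots of 4 mod 41: 2 and 39 (since 2² = 4 ≡ 4).

2, 39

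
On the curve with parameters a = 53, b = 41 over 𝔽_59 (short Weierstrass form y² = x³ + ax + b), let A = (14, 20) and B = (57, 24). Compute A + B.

(14, 20) + (57, 24). λ = (24 - 20)/(57 - 14) ≡ 4/43 mod 59. 43⁻¹ ≡ 11 (mod 59) since 43·11 = 473 ≡ 1, so λ ≡ 44.
  x = λ² - 14 - 57 = 1936 - 71 ≡ 36; y = λ·(14 - 36) - 20 ≡ 15. → (36, 15)

(36, 15)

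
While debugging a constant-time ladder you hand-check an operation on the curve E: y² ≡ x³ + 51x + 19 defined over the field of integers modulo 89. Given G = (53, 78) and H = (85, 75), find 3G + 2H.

(1, 58)

First 3G:
Repeated addition: build up to 3G.
2G: tangent at (53, 78): λ = (3·53² + 51)/(2·78) ≡ 23/67. 67⁻¹ ≡ 4 (mod 89), so λ ≡ 23·4 ≡ 3.
  x = λ² - 53 - 53 = 9 - 106 ≡ 81; y = λ·(53 - 81) - 78 ≡ 16. → (81, 16)
3G: (81, 16) + (53, 78). λ = (78 - 16)/(53 - 81) ≡ 62/61 mod 89. 61⁻¹ ≡ 54 (mod 89) since 61·54 = 3294 ≡ 1, so λ ≡ 55.
  x = λ² - 81 - 53 = 3025 - 134 ≡ 43; y = λ·(81 - 43) - 16 ≡ 27. → (43, 27)
3G = (43, 27).
Next 2H:
Repeated addition: build up to 2H.
2H: tangent at (85, 75): λ = (3·85² + 51)/(2·75) ≡ 10/61. 61⁻¹ ≡ 54 (mod 89), so λ ≡ 10·54 ≡ 6.
  x = λ² - 85 - 85 = 36 - 170 ≡ 44; y = λ·(85 - 44) - 75 ≡ 82. → (44, 82)
2H = (44, 82).
Finally 3G + 2H:
(43, 27) + (44, 82). λ = (82 - 27)/(44 - 43) ≡ 55/1 mod 89. 1⁻¹ ≡ 1 (mod 89), so λ ≡ 55.
  x = λ² - 43 - 44 = 3025 - 87 ≡ 1; y = λ·(43 - 1) - 27 ≡ 58. → (1, 58)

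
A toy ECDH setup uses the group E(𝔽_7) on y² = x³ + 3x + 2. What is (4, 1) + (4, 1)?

tangent at (4, 1): λ = (3·4² + 3)/(2·1) ≡ 2/2. 2⁻¹ ≡ 4 (mod 7) since 2·4 = 8 ≡ 1, so λ ≡ 2·4 ≡ 1.
  x = λ² - 4 - 4 = 1 - 8 ≡ 0; y = λ·(4 - 0) - 1 ≡ 3. → (0, 3)

(0, 3)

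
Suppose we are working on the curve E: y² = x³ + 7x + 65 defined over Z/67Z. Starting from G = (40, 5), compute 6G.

(4, 31)

Double-and-add on 6 = (110)₂. Start with G = (40, 5) for the leading 1-bit.
double: tangent at (40, 5): λ = (3·40² + 7)/(2·5) ≡ 50/10. 10⁻¹ ≡ 47 (mod 67), so λ ≡ 50·47 ≡ 5.
  x = λ² - 40 - 40 = 25 - 80 ≡ 12; y = λ·(40 - 12) - 5 ≡ 1. → (12, 1)
add G: (12, 1) + (40, 5). λ = (5 - 1)/(40 - 12) ≡ 4/28 mod 67. 28⁻¹ ≡ 12 (mod 67), so λ ≡ 48.
  x = λ² - 12 - 40 = 2304 - 52 ≡ 41; y = λ·(12 - 41) - 1 ≡ 14. → (41, 14)
double: tangent at (41, 14): λ = (3·41² + 7)/(2·14) ≡ 25/28. 28⁻¹ ≡ 12 (mod 67), so λ ≡ 25·12 ≡ 32.
  x = λ² - 41 - 41 = 1024 - 82 ≡ 4; y = λ·(41 - 4) - 14 ≡ 31. → (4, 31)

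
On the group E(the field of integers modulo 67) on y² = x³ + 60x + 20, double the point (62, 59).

(49, 3)

tangent at (62, 59): λ = (3·62² + 60)/(2·59) ≡ 1/51. 51⁻¹ ≡ 46 (mod 67), so λ ≡ 1·46 ≡ 46.
  x = λ² - 62 - 62 = 2116 - 124 ≡ 49; y = λ·(62 - 49) - 59 ≡ 3. → (49, 3)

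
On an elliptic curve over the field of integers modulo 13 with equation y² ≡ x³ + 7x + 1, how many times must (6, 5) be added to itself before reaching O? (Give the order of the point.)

8

2P: tangent at (6, 5): λ = (3·6² + 7)/(2·5) ≡ 11/10. 10⁻¹ ≡ 4 (mod 13) since 10·4 = 40 ≡ 1, so λ ≡ 11·4 ≡ 5.
  x = λ² - 6 - 6 = 25 - 12 ≡ 0; y = λ·(6 - 0) - 5 ≡ 12. → (0, 12)
3P: (0, 12) + (6, 5). λ = (5 - 12)/(6 - 0) ≡ 6/6 mod 13. 6⁻¹ ≡ 11 (mod 13), so λ ≡ 1.
  x = λ² - 0 - 6 = 1 - 6 ≡ 8; y = λ·(0 - 8) - 12 ≡ 6. → (8, 6)
4P: (8, 6) + (6, 5). λ = (5 - 6)/(6 - 8) ≡ 12/11 mod 13. 11⁻¹ ≡ 6 (mod 13) since 11·6 = 66 ≡ 1, so λ ≡ 7.
  x = λ² - 8 - 6 = 49 - 14 ≡ 9; y = λ·(8 - 9) - 6 ≡ 0. → (9, 0)
5P: (9, 0) + (6, 5). λ = (5 - 0)/(6 - 9) ≡ 5/10 mod 13. 10⁻¹ ≡ 4 (mod 13) since 10·4 = 40 ≡ 1, so λ ≡ 7.
  x = λ² - 9 - 6 = 49 - 15 ≡ 8; y = λ·(9 - 8) - 0 ≡ 7. → (8, 7)
6P: (8, 7) + (6, 5). λ = (5 - 7)/(6 - 8) ≡ 11/11 mod 13. 11⁻¹ ≡ 6 (mod 13) since 11·6 = 66 ≡ 1, so λ ≡ 1.
  x = λ² - 8 - 6 = 1 - 14 ≡ 0; y = λ·(8 - 0) - 7 ≡ 1. → (0, 1)
7P: (0, 1) + (6, 5). λ = (5 - 1)/(6 - 0) ≡ 4/6 mod 13. 6⁻¹ ≡ 11 (mod 13), so λ ≡ 5.
  x = λ² - 0 - 6 = 25 - 6 ≡ 6; y = λ·(0 - 6) - 1 ≡ 8. → (6, 8)
8P: (6, 8) + (6, 5): same x and y₁ ≡ -y₂, so the sum is O.
8P = O, so the order is 8.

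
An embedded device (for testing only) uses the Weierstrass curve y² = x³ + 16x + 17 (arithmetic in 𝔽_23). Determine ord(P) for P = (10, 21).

10

2P: tangent at (10, 21): λ = (3·10² + 16)/(2·21) ≡ 17/19. 19⁻¹ ≡ 17 (mod 23), so λ ≡ 17·17 ≡ 13.
  x = λ² - 10 - 10 = 169 - 20 ≡ 11; y = λ·(10 - 11) - 21 ≡ 12. → (11, 12)
3P: (11, 12) + (10, 21). λ = (21 - 12)/(10 - 11) ≡ 9/22 mod 23. 22⁻¹ ≡ 22 (mod 23), so λ ≡ 14.
  x = λ² - 11 - 10 = 196 - 21 ≡ 14; y = λ·(11 - 14) - 12 ≡ 15. → (14, 15)
4P: (14, 15) + (10, 21). λ = (21 - 15)/(10 - 14) ≡ 6/19 mod 23. 19⁻¹ ≡ 17 (mod 23), so λ ≡ 10.
  x = λ² - 14 - 10 = 100 - 24 ≡ 7; y = λ·(14 - 7) - 15 ≡ 9. → (7, 9)
5P: (7, 9) + (10, 21). λ = (21 - 9)/(10 - 7) ≡ 12/3 mod 23. 3⁻¹ ≡ 8 (mod 23), so λ ≡ 4.
  x = λ² - 7 - 10 = 16 - 17 ≡ 22; y = λ·(7 - 22) - 9 ≡ 0. → (22, 0)
6P: (22, 0) + (10, 21). λ = (21 - 0)/(10 - 22) ≡ 21/11 mod 23. 11⁻¹ ≡ 21 (mod 23), so λ ≡ 4.
  x = λ² - 22 - 10 = 16 - 32 ≡ 7; y = λ·(22 - 7) - 0 ≡ 14. → (7, 14)
7P: (7, 14) + (10, 21). λ = (21 - 14)/(10 - 7) ≡ 7/3 mod 23. 3⁻¹ ≡ 8 (mod 23) since 3·8 = 24 ≡ 1, so λ ≡ 10.
  x = λ² - 7 - 10 = 100 - 17 ≡ 14; y = λ·(7 - 14) - 14 ≡ 8. → (14, 8)
8P: (14, 8) + (10, 21). λ = (21 - 8)/(10 - 14) ≡ 13/19 mod 23. 19⁻¹ ≡ 17 (mod 23), so λ ≡ 14.
  x = λ² - 14 - 10 = 196 - 24 ≡ 11; y = λ·(14 - 11) - 8 ≡ 11. → (11, 11)
9P: (11, 11) + (10, 21). λ = (21 - 11)/(10 - 11) ≡ 10/22 mod 23. 22⁻¹ ≡ 22 (mod 23), so λ ≡ 13.
  x = λ² - 11 - 10 = 169 - 21 ≡ 10; y = λ·(11 - 10) - 11 ≡ 2. → (10, 2)
10P: (10, 2) + (10, 21): same x and y₁ ≡ -y₂, so the sum is 𝒪.
10P = 𝒪, so the order is 10.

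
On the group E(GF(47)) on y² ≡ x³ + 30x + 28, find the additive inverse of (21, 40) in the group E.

(21, 7)

-(21, 40) = (21, -40 mod 47) = (21, 7).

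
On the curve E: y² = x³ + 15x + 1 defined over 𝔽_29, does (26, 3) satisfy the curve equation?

y² = 3² ≡ 9; x³ + 15x + 1 = 17967 ≡ 16 (mod 29). 9 ≠ 16.

no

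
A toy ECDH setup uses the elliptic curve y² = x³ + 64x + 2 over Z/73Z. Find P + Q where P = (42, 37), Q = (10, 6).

(42, 37) + (10, 6). λ = (6 - 37)/(10 - 42) ≡ 42/41 mod 73. 41⁻¹ ≡ 57 (mod 73), so λ ≡ 58.
  x = λ² - 42 - 10 = 3364 - 52 ≡ 27; y = λ·(42 - 27) - 37 ≡ 30. → (27, 30)

(27, 30)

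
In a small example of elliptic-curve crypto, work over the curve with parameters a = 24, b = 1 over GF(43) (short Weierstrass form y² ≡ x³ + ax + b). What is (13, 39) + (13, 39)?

tangent at (13, 39): λ = (3·13² + 24)/(2·39) ≡ 15/35. 35⁻¹ ≡ 16 (mod 43) since 35·16 = 560 ≡ 1, so λ ≡ 15·16 ≡ 25.
  x = λ² - 13 - 13 = 625 - 26 ≡ 40; y = λ·(13 - 40) - 39 ≡ 17. → (40, 17)

(40, 17)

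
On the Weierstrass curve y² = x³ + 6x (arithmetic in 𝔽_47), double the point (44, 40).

(7, 44)

tangent at (44, 40): λ = (3·44² + 6)/(2·40) ≡ 33/33. 33⁻¹ ≡ 10 (mod 47) since 33·10 = 330 ≡ 1, so λ ≡ 33·10 ≡ 1.
  x = λ² - 44 - 44 = 1 - 88 ≡ 7; y = λ·(44 - 7) - 40 ≡ 44. → (7, 44)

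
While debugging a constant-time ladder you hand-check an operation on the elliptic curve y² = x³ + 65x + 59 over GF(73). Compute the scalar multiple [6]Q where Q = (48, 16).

(66, 8)

Repeated addition: build up to 6Q.
2Q: tangent at (48, 16): λ = (3·48² + 65)/(2·16) ≡ 42/32. 32⁻¹ ≡ 16 (mod 73), so λ ≡ 42·16 ≡ 15.
  x = λ² - 48 - 48 = 225 - 96 ≡ 56; y = λ·(48 - 56) - 16 ≡ 10. → (56, 10)
3Q: (56, 10) + (48, 16). λ = (16 - 10)/(48 - 56) ≡ 6/65 mod 73. 65⁻¹ ≡ 9 (mod 73), so λ ≡ 54.
  x = λ² - 56 - 48 = 2916 - 104 ≡ 38; y = λ·(56 - 38) - 10 ≡ 13. → (38, 13)
4Q: (38, 13) + (48, 16). λ = (16 - 13)/(48 - 38) ≡ 3/10 mod 73. 10⁻¹ ≡ 22 (mod 73) since 10·22 = 220 ≡ 1, so λ ≡ 66.
  x = λ² - 38 - 48 = 4356 - 86 ≡ 36; y = λ·(38 - 36) - 13 ≡ 46. → (36, 46)
5Q: (36, 46) + (48, 16). λ = (16 - 46)/(48 - 36) ≡ 43/12 mod 73. 12⁻¹ ≡ 67 (mod 73) since 12·67 = 804 ≡ 1, so λ ≡ 34.
  x = λ² - 36 - 48 = 1156 - 84 ≡ 50; y = λ·(36 - 50) - 46 ≡ 62. → (50, 62)
6Q: (50, 62) + (48, 16). λ = (16 - 62)/(48 - 50) ≡ 27/71 mod 73. 71⁻¹ ≡ 36 (mod 73) since 71·36 = 2556 ≡ 1, so λ ≡ 23.
  x = λ² - 50 - 48 = 529 - 98 ≡ 66; y = λ·(50 - 66) - 62 ≡ 8. → (66, 8)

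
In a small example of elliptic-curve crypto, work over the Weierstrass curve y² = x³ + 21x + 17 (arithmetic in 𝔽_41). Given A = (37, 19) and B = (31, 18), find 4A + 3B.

First 4A:
Double-and-add on 4 = (100)₂. Start with A = (37, 19) for the leading 1-bit.
double: tangent at (37, 19): λ = (3·37² + 21)/(2·19) ≡ 28/38. 38⁻¹ ≡ 27 (mod 41) since 38·27 = 1026 ≡ 1, so λ ≡ 28·27 ≡ 18.
  x = λ² - 37 - 37 = 324 - 74 ≡ 4; y = λ·(37 - 4) - 19 ≡ 1. → (4, 1)
double: tangent at (4, 1): λ = (3·4² + 21)/(2·1) ≡ 28/2. 2⁻¹ ≡ 21 (mod 41), so λ ≡ 28·21 ≡ 14.
  x = λ² - 4 - 4 = 196 - 8 ≡ 24; y = λ·(4 - 24) - 1 ≡ 6. → (24, 6)
4A = (24, 6).
Next 3B:
Repeated addition: build up to 3B.
2B: tangent at (31, 18): λ = (3·31² + 21)/(2·18) ≡ 34/36. 36⁻¹ ≡ 8 (mod 41) since 36·8 = 288 ≡ 1, so λ ≡ 34·8 ≡ 26.
  x = λ² - 31 - 31 = 676 - 62 ≡ 40; y = λ·(31 - 40) - 18 ≡ 35. → (40, 35)
3B: (40, 35) + (31, 18). λ = (18 - 35)/(31 - 40) ≡ 24/32 mod 41. 32⁻¹ ≡ 9 (mod 41) since 32·9 = 288 ≡ 1, so λ ≡ 11.
  x = λ² - 40 - 31 = 121 - 71 ≡ 9; y = λ·(40 - 9) - 35 ≡ 19. → (9, 19)
3B = (9, 19).
Finally 4A + 3B:
(24, 6) + (9, 19). λ = (19 - 6)/(9 - 24) ≡ 13/26 mod 41. 26⁻¹ ≡ 30 (mod 41), so λ ≡ 21.
  x = λ² - 24 - 9 = 441 - 33 ≡ 39; y = λ·(24 - 39) - 6 ≡ 7. → (39, 7)

(39, 7)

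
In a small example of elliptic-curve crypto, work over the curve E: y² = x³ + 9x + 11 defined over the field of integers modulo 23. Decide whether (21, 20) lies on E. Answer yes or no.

y² = 20² ≡ 9; x³ + 9x + 11 = 9461 ≡ 8 (mod 23). 9 ≠ 8.

no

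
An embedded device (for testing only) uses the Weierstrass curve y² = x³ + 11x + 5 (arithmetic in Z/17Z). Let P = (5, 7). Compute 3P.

(5, 10)

Repeated addition: build up to 3P.
2P: tangent at (5, 7): λ = (3·5² + 11)/(2·7) ≡ 1/14. 14⁻¹ ≡ 11 (mod 17) since 14·11 = 154 ≡ 1, so λ ≡ 1·11 ≡ 11.
  x = λ² - 5 - 5 = 121 - 10 ≡ 9; y = λ·(5 - 9) - 7 ≡ 0. → (9, 0)
3P: (9, 0) + (5, 7). λ = (7 - 0)/(5 - 9) ≡ 7/13 mod 17. 13⁻¹ ≡ 4 (mod 17), so λ ≡ 11.
  x = λ² - 9 - 5 = 121 - 14 ≡ 5; y = λ·(9 - 5) - 0 ≡ 10. → (5, 10)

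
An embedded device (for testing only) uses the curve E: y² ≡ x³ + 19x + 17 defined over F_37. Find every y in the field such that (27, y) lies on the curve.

14, 23

x³ + 19x + 17 = 20213 ≡ 11 (mod 37).
Square roots of 11 mod 37: 14 and 23 (since 14² = 196 ≡ 11).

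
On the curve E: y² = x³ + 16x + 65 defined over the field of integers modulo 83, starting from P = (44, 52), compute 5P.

Double-and-add on 5 = (101)₂. Start with P = (44, 52) for the leading 1-bit.
double: tangent at (44, 52): λ = (3·44² + 16)/(2·52) ≡ 14/21. 21⁻¹ ≡ 4 (mod 83), so λ ≡ 14·4 ≡ 56.
  x = λ² - 44 - 44 = 3136 - 88 ≡ 60; y = λ·(44 - 60) - 52 ≡ 48. → (60, 48)
double: tangent at (60, 48): λ = (3·60² + 16)/(2·48) ≡ 26/13. 13⁻¹ ≡ 32 (mod 83), so λ ≡ 26·32 ≡ 2.
  x = λ² - 60 - 60 = 4 - 120 ≡ 50; y = λ·(60 - 50) - 48 ≡ 55. → (50, 55)
add P: (50, 55) + (44, 52). λ = (52 - 55)/(44 - 50) ≡ 80/77 mod 83. 77⁻¹ ≡ 69 (mod 83), so λ ≡ 42.
  x = λ² - 50 - 44 = 1764 - 94 ≡ 10; y = λ·(50 - 10) - 55 ≡ 48. → (10, 48)

(10, 48)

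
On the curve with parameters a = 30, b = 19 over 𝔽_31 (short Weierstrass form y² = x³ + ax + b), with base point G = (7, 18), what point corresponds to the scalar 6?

Repeated addition: build up to 6G.
2G: tangent at (7, 18): λ = (3·7² + 30)/(2·18) ≡ 22/5. 5⁻¹ ≡ 25 (mod 31) since 5·25 = 125 ≡ 1, so λ ≡ 22·25 ≡ 23.
  x = λ² - 7 - 7 = 529 - 14 ≡ 19; y = λ·(7 - 19) - 18 ≡ 16. → (19, 16)
3G: (19, 16) + (7, 18). λ = (18 - 16)/(7 - 19) ≡ 2/19 mod 31. 19⁻¹ ≡ 18 (mod 31), so λ ≡ 5.
  x = λ² - 19 - 7 = 25 - 26 ≡ 30; y = λ·(19 - 30) - 16 ≡ 22. → (30, 22)
4G: (30, 22) + (7, 18). λ = (18 - 22)/(7 - 30) ≡ 27/8 mod 31. 8⁻¹ ≡ 4 (mod 31) since 8·4 = 32 ≡ 1, so λ ≡ 15.
  x = λ² - 30 - 7 = 225 - 37 ≡ 2; y = λ·(30 - 2) - 22 ≡ 26. → (2, 26)
5G: (2, 26) + (7, 18). λ = (18 - 26)/(7 - 2) ≡ 23/5 mod 31. 5⁻¹ ≡ 25 (mod 31) since 5·25 = 125 ≡ 1, so λ ≡ 17.
  x = λ² - 2 - 7 = 289 - 9 ≡ 1; y = λ·(2 - 1) - 26 ≡ 22. → (1, 22)
6G: (1, 22) + (7, 18). λ = (18 - 22)/(7 - 1) ≡ 27/6 mod 31. 6⁻¹ ≡ 26 (mod 31) since 6·26 = 156 ≡ 1, so λ ≡ 20.
  x = λ² - 1 - 7 = 400 - 8 ≡ 20; y = λ·(1 - 20) - 22 ≡ 1. → (20, 1)

(20, 1)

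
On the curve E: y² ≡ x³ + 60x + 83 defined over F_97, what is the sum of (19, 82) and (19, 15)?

The two points share x = 19 and their y-coordinates satisfy 82 + 15 ≡ 0 (mod 97), so they are inverses. Their sum is O.

O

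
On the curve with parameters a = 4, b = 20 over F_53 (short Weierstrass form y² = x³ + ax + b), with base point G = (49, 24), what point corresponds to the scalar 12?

(21, 39)

Repeated addition: build up to 12G.
2G: tangent at (49, 24): λ = (3·49² + 4)/(2·24) ≡ 52/48. 48⁻¹ ≡ 21 (mod 53), so λ ≡ 52·21 ≡ 32.
  x = λ² - 49 - 49 = 1024 - 98 ≡ 25; y = λ·(49 - 25) - 24 ≡ 2. → (25, 2)
3G: (25, 2) + (49, 24). λ = (24 - 2)/(49 - 25) ≡ 22/24 mod 53. 24⁻¹ ≡ 42 (mod 53), so λ ≡ 23.
  x = λ² - 25 - 49 = 529 - 74 ≡ 31; y = λ·(25 - 31) - 2 ≡ 19. → (31, 19)
4G: (31, 19) + (49, 24). λ = (24 - 19)/(49 - 31) ≡ 5/18 mod 53. 18⁻¹ ≡ 3 (mod 53), so λ ≡ 15.
  x = λ² - 31 - 49 = 225 - 80 ≡ 39; y = λ·(31 - 39) - 19 ≡ 20. → (39, 20)
5G: (39, 20) + (49, 24). λ = (24 - 20)/(49 - 39) ≡ 4/10 mod 53. 10⁻¹ ≡ 16 (mod 53), so λ ≡ 11.
  x = λ² - 39 - 49 = 121 - 88 ≡ 33; y = λ·(39 - 33) - 20 ≡ 46. → (33, 46)
6G: (33, 46) + (49, 24). λ = (24 - 46)/(49 - 33) ≡ 31/16 mod 53. 16⁻¹ ≡ 10 (mod 53), so λ ≡ 45.
  x = λ² - 33 - 49 = 2025 - 82 ≡ 35; y = λ·(33 - 35) - 46 ≡ 23. → (35, 23)
7G: (35, 23) + (49, 24). λ = (24 - 23)/(49 - 35) ≡ 1/14 mod 53. 14⁻¹ ≡ 19 (mod 53), so λ ≡ 19.
  x = λ² - 35 - 49 = 361 - 84 ≡ 12; y = λ·(35 - 12) - 23 ≡ 43. → (12, 43)
8G: (12, 43) + (49, 24). λ = (24 - 43)/(49 - 12) ≡ 34/37 mod 53. 37⁻¹ ≡ 43 (mod 53), so λ ≡ 31.
  x = λ² - 12 - 49 = 961 - 61 ≡ 52; y = λ·(12 - 52) - 43 ≡ 42. → (52, 42)
9G: (52, 42) + (49, 24). λ = (24 - 42)/(49 - 52) ≡ 35/50 mod 53. 50⁻¹ ≡ 35 (mod 53) since 50·35 = 1750 ≡ 1, so λ ≡ 6.
  x = λ² - 52 - 49 = 36 - 101 ≡ 41; y = λ·(52 - 41) - 42 ≡ 24. → (41, 24)
10G: (41, 24) + (49, 24). λ = (24 - 24)/(49 - 41) ≡ 0/8 mod 53. 8⁻¹ ≡ 20 (mod 53) since 8·20 = 160 ≡ 1, so λ ≡ 0.
  x = λ² - 41 - 49 = 0 - 90 ≡ 16; y = λ·(41 - 16) - 24 ≡ 29. → (16, 29)
11G: (16, 29) + (49, 24). λ = (24 - 29)/(49 - 16) ≡ 48/33 mod 53. 33⁻¹ ≡ 45 (mod 53), so λ ≡ 40.
  x = λ² - 16 - 49 = 1600 - 65 ≡ 51; y = λ·(16 - 51) - 29 ≡ 2. → (51, 2)
12G: (51, 2) + (49, 24). λ = (24 - 2)/(49 - 51) ≡ 22/51 mod 53. 51⁻¹ ≡ 26 (mod 53), so λ ≡ 42.
  x = λ² - 51 - 49 = 1764 - 100 ≡ 21; y = λ·(51 - 21) - 2 ≡ 39. → (21, 39)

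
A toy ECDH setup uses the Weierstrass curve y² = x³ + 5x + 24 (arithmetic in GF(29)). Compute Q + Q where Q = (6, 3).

tangent at (6, 3): λ = (3·6² + 5)/(2·3) ≡ 26/6. 6⁻¹ ≡ 5 (mod 29) since 6·5 = 30 ≡ 1, so λ ≡ 26·5 ≡ 14.
  x = λ² - 6 - 6 = 196 - 12 ≡ 10; y = λ·(6 - 10) - 3 ≡ 28. → (10, 28)

(10, 28)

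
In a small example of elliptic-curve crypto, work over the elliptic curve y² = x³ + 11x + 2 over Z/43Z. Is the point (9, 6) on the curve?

y² = 6² ≡ 36; x³ + 11x + 2 = 830 ≡ 13 (mod 43). 36 ≠ 13.

no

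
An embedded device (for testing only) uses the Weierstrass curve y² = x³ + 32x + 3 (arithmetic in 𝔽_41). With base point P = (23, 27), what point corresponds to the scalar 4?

Repeated addition: build up to 4P.
2P: tangent at (23, 27): λ = (3·23² + 32)/(2·27) ≡ 20/13. 13⁻¹ ≡ 19 (mod 41), so λ ≡ 20·19 ≡ 11.
  x = λ² - 23 - 23 = 121 - 46 ≡ 34; y = λ·(23 - 34) - 27 ≡ 16. → (34, 16)
3P: (34, 16) + (23, 27). λ = (27 - 16)/(23 - 34) ≡ 11/30 mod 41. 30⁻¹ ≡ 26 (mod 41) since 30·26 = 780 ≡ 1, so λ ≡ 40.
  x = λ² - 34 - 23 = 1600 - 57 ≡ 26; y = λ·(34 - 26) - 16 ≡ 17. → (26, 17)
4P: (26, 17) + (23, 27). λ = (27 - 17)/(23 - 26) ≡ 10/38 mod 41. 38⁻¹ ≡ 27 (mod 41), so λ ≡ 24.
  x = λ² - 26 - 23 = 576 - 49 ≡ 35; y = λ·(26 - 35) - 17 ≡ 13. → (35, 13)

(35, 13)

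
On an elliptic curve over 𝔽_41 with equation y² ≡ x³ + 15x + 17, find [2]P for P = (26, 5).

(35, 30)

tangent at (26, 5): λ = (3·26² + 15)/(2·5) ≡ 34/10. 10⁻¹ ≡ 37 (mod 41), so λ ≡ 34·37 ≡ 28.
  x = λ² - 26 - 26 = 784 - 52 ≡ 35; y = λ·(26 - 35) - 5 ≡ 30. → (35, 30)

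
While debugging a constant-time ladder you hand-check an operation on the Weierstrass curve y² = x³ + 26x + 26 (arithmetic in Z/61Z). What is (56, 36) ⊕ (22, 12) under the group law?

(56, 36) + (22, 12). λ = (12 - 36)/(22 - 56) ≡ 37/27 mod 61. 27⁻¹ ≡ 52 (mod 61) since 27·52 = 1404 ≡ 1, so λ ≡ 33.
  x = λ² - 56 - 22 = 1089 - 78 ≡ 35; y = λ·(56 - 35) - 36 ≡ 47. → (35, 47)

(35, 47)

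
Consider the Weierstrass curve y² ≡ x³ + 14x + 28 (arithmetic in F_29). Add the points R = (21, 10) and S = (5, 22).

(21, 10) + (5, 22). λ = (22 - 10)/(5 - 21) ≡ 12/13 mod 29. 13⁻¹ ≡ 9 (mod 29), so λ ≡ 21.
  x = λ² - 21 - 5 = 441 - 26 ≡ 9; y = λ·(21 - 9) - 10 ≡ 10. → (9, 10)

(9, 10)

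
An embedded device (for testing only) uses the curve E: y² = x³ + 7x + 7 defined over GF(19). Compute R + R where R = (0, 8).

tangent at (0, 8): λ = (3·0² + 7)/(2·8) ≡ 7/16. 16⁻¹ ≡ 6 (mod 19), so λ ≡ 7·6 ≡ 4.
  x = λ² - 0 - 0 = 16 - 0 ≡ 16; y = λ·(0 - 16) - 8 ≡ 4. → (16, 4)

(16, 4)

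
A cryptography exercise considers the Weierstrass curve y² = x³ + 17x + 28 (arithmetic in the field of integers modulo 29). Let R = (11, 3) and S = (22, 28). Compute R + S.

(11, 3) + (22, 28). λ = (28 - 3)/(22 - 11) ≡ 25/11 mod 29. 11⁻¹ ≡ 8 (mod 29), so λ ≡ 26.
  x = λ² - 11 - 22 = 676 - 33 ≡ 5; y = λ·(11 - 5) - 3 ≡ 8. → (5, 8)

(5, 8)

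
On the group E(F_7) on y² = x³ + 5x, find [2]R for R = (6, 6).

tangent at (6, 6): λ = (3·6² + 5)/(2·6) ≡ 1/5. 5⁻¹ ≡ 3 (mod 7), so λ ≡ 1·3 ≡ 3.
  x = λ² - 6 - 6 = 9 - 12 ≡ 4; y = λ·(6 - 4) - 6 ≡ 0. → (4, 0)

(4, 0)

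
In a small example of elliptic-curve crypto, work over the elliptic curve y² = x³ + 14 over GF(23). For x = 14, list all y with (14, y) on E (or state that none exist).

x³ + 0x + 14 = 2758 ≡ 21 (mod 23).
21 is a non-residue mod 23; no y exists.

none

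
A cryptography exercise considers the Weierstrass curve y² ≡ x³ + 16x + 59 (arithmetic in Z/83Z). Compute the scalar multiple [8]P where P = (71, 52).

Repeated addition: build up to 8P.
2P: tangent at (71, 52): λ = (3·71² + 16)/(2·52) ≡ 33/21. 21⁻¹ ≡ 4 (mod 83) since 21·4 = 84 ≡ 1, so λ ≡ 33·4 ≡ 49.
  x = λ² - 71 - 71 = 2401 - 142 ≡ 18; y = λ·(71 - 18) - 52 ≡ 55. → (18, 55)
3P: (18, 55) + (71, 52). λ = (52 - 55)/(71 - 18) ≡ 80/53 mod 83. 53⁻¹ ≡ 47 (mod 83) since 53·47 = 2491 ≡ 1, so λ ≡ 25.
  x = λ² - 18 - 71 = 625 - 89 ≡ 38; y = λ·(18 - 38) - 55 ≡ 26. → (38, 26)
4P: (38, 26) + (71, 52). λ = (52 - 26)/(71 - 38) ≡ 26/33 mod 83. 33⁻¹ ≡ 78 (mod 83) since 33·78 = 2574 ≡ 1, so λ ≡ 36.
  x = λ² - 38 - 71 = 1296 - 109 ≡ 25; y = λ·(38 - 25) - 26 ≡ 27. → (25, 27)
5P: (25, 27) + (71, 52). λ = (52 - 27)/(71 - 25) ≡ 25/46 mod 83. 46⁻¹ ≡ 74 (mod 83), so λ ≡ 24.
  x = λ² - 25 - 71 = 576 - 96 ≡ 65; y = λ·(25 - 65) - 27 ≡ 9. → (65, 9)
6P: (65, 9) + (71, 52). λ = (52 - 9)/(71 - 65) ≡ 43/6 mod 83. 6⁻¹ ≡ 14 (mod 83), so λ ≡ 21.
  x = λ² - 65 - 71 = 441 - 136 ≡ 56; y = λ·(65 - 56) - 9 ≡ 14. → (56, 14)
7P: (56, 14) + (71, 52). λ = (52 - 14)/(71 - 56) ≡ 38/15 mod 83. 15⁻¹ ≡ 72 (mod 83) since 15·72 = 1080 ≡ 1, so λ ≡ 80.
  x = λ² - 56 - 71 = 6400 - 127 ≡ 48; y = λ·(56 - 48) - 14 ≡ 45. → (48, 45)
8P: (48, 45) + (71, 52). λ = (52 - 45)/(71 - 48) ≡ 7/23 mod 83. 23⁻¹ ≡ 65 (mod 83), so λ ≡ 40.
  x = λ² - 48 - 71 = 1600 - 119 ≡ 70; y = λ·(48 - 70) - 45 ≡ 71. → (70, 71)

(70, 71)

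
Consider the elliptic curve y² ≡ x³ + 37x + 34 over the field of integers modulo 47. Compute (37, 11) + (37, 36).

O

The two points share x = 37 and their y-coordinates satisfy 11 + 36 ≡ 0 (mod 47), so they are inverses. Their sum is the point at infinity.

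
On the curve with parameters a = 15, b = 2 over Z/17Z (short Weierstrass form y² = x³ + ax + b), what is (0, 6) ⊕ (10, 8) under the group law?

(0, 6) + (10, 8). λ = (8 - 6)/(10 - 0) ≡ 2/10 mod 17. 10⁻¹ ≡ 12 (mod 17), so λ ≡ 7.
  x = λ² - 0 - 10 = 49 - 10 ≡ 5; y = λ·(0 - 5) - 6 ≡ 10. → (5, 10)

(5, 10)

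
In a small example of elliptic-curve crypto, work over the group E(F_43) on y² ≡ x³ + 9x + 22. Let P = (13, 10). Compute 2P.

(17, 33)

tangent at (13, 10): λ = (3·13² + 9)/(2·10) ≡ 0/20. 20⁻¹ ≡ 28 (mod 43), so λ ≡ 0·28 ≡ 0.
  x = λ² - 13 - 13 = 0 - 26 ≡ 17; y = λ·(13 - 17) - 10 ≡ 33. → (17, 33)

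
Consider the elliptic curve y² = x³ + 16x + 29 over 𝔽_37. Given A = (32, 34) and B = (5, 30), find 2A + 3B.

First 2A:
Repeated addition: build up to 2A.
2A: tangent at (32, 34): λ = (3·32² + 16)/(2·34) ≡ 17/31. 31⁻¹ ≡ 6 (mod 37) since 31·6 = 186 ≡ 1, so λ ≡ 17·6 ≡ 28.
  x = λ² - 32 - 32 = 784 - 64 ≡ 17; y = λ·(32 - 17) - 34 ≡ 16. → (17, 16)
2A = (17, 16).
Next 3B:
Repeated addition: build up to 3B.
2B: tangent at (5, 30): λ = (3·5² + 16)/(2·30) ≡ 17/23. 23⁻¹ ≡ 29 (mod 37) since 23·29 = 667 ≡ 1, so λ ≡ 17·29 ≡ 12.
  x = λ² - 5 - 5 = 144 - 10 ≡ 23; y = λ·(5 - 23) - 30 ≡ 13. → (23, 13)
3B: (23, 13) + (5, 30). λ = (30 - 13)/(5 - 23) ≡ 17/19 mod 37. 19⁻¹ ≡ 2 (mod 37), so λ ≡ 34.
  x = λ² - 23 - 5 = 1156 - 28 ≡ 18; y = λ·(23 - 18) - 13 ≡ 9. → (18, 9)
3B = (18, 9).
Finally 2A + 3B:
(17, 16) + (18, 9). λ = (9 - 16)/(18 - 17) ≡ 30/1 mod 37. 1⁻¹ ≡ 1 (mod 37), so λ ≡ 30.
  x = λ² - 17 - 18 = 900 - 35 ≡ 14; y = λ·(17 - 14) - 16 ≡ 0. → (14, 0)

(14, 0)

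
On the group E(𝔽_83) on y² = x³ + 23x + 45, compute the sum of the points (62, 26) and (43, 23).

(62, 26) + (43, 23). λ = (23 - 26)/(43 - 62) ≡ 80/64 mod 83. 64⁻¹ ≡ 48 (mod 83), so λ ≡ 22.
  x = λ² - 62 - 43 = 484 - 105 ≡ 47; y = λ·(62 - 47) - 26 ≡ 55. → (47, 55)

(47, 55)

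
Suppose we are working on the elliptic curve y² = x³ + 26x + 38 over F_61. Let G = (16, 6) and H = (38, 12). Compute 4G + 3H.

First 4G:
Double-and-add on 4 = (100)₂. Start with G = (16, 6) for the leading 1-bit.
double: tangent at (16, 6): λ = (3·16² + 26)/(2·6) ≡ 1/12. 12⁻¹ ≡ 56 (mod 61) since 12·56 = 672 ≡ 1, so λ ≡ 1·56 ≡ 56.
  x = λ² - 16 - 16 = 3136 - 32 ≡ 54; y = λ·(16 - 54) - 6 ≡ 1. → (54, 1)
double: tangent at (54, 1): λ = (3·54² + 26)/(2·1) ≡ 51/2. 2⁻¹ ≡ 31 (mod 61), so λ ≡ 51·31 ≡ 56.
  x = λ² - 54 - 54 = 3136 - 108 ≡ 39; y = λ·(54 - 39) - 1 ≡ 46. → (39, 46)
4G = (39, 46).
Next 3H:
Repeated addition: build up to 3H.
2H: tangent at (38, 12): λ = (3·38² + 26)/(2·12) ≡ 27/24. 24⁻¹ ≡ 28 (mod 61), so λ ≡ 27·28 ≡ 24.
  x = λ² - 38 - 38 = 576 - 76 ≡ 12; y = λ·(38 - 12) - 12 ≡ 2. → (12, 2)
3H: (12, 2) + (38, 12). λ = (12 - 2)/(38 - 12) ≡ 10/26 mod 61. 26⁻¹ ≡ 54 (mod 61), so λ ≡ 52.
  x = λ² - 12 - 38 = 2704 - 50 ≡ 31; y = λ·(12 - 31) - 2 ≡ 47. → (31, 47)
3H = (31, 47).
Finally 4G + 3H:
(39, 46) + (31, 47). λ = (47 - 46)/(31 - 39) ≡ 1/53 mod 61. 53⁻¹ ≡ 38 (mod 61) since 53·38 = 2014 ≡ 1, so λ ≡ 38.
  x = λ² - 39 - 31 = 1444 - 70 ≡ 32; y = λ·(39 - 32) - 46 ≡ 37. → (32, 37)

(32, 37)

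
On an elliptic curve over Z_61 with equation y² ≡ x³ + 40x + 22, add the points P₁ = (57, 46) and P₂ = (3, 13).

(57, 46) + (3, 13). λ = (13 - 46)/(3 - 57) ≡ 28/7 mod 61. 7⁻¹ ≡ 35 (mod 61) since 7·35 = 245 ≡ 1, so λ ≡ 4.
  x = λ² - 57 - 3 = 16 - 60 ≡ 17; y = λ·(57 - 17) - 46 ≡ 53. → (17, 53)

(17, 53)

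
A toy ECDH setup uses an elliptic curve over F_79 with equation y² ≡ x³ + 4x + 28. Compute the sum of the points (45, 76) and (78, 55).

(23, 68)

(45, 76) + (78, 55). λ = (55 - 76)/(78 - 45) ≡ 58/33 mod 79. 33⁻¹ ≡ 12 (mod 79) since 33·12 = 396 ≡ 1, so λ ≡ 64.
  x = λ² - 45 - 78 = 4096 - 123 ≡ 23; y = λ·(45 - 23) - 76 ≡ 68. → (23, 68)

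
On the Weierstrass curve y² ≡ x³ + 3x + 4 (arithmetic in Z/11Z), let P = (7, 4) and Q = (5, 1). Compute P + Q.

(7, 4) + (5, 1). λ = (1 - 4)/(5 - 7) ≡ 8/9 mod 11. 9⁻¹ ≡ 5 (mod 11), so λ ≡ 7.
  x = λ² - 7 - 5 = 49 - 12 ≡ 4; y = λ·(7 - 4) - 4 ≡ 6. → (4, 6)

(4, 6)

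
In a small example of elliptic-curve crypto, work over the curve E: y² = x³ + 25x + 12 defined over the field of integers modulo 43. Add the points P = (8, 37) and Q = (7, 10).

(26, 36)

(8, 37) + (7, 10). λ = (10 - 37)/(7 - 8) ≡ 16/42 mod 43. 42⁻¹ ≡ 42 (mod 43), so λ ≡ 27.
  x = λ² - 8 - 7 = 729 - 15 ≡ 26; y = λ·(8 - 26) - 37 ≡ 36. → (26, 36)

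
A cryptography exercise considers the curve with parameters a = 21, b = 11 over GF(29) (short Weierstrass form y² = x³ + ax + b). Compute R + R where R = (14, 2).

(1, 27)

tangent at (14, 2): λ = (3·14² + 21)/(2·2) ≡ 0/4. 4⁻¹ ≡ 22 (mod 29), so λ ≡ 0·22 ≡ 0.
  x = λ² - 14 - 14 = 0 - 28 ≡ 1; y = λ·(14 - 1) - 2 ≡ 27. → (1, 27)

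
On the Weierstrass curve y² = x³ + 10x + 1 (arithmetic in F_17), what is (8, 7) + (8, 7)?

tangent at (8, 7): λ = (3·8² + 10)/(2·7) ≡ 15/14. 14⁻¹ ≡ 11 (mod 17), so λ ≡ 15·11 ≡ 12.
  x = λ² - 8 - 8 = 144 - 16 ≡ 9; y = λ·(8 - 9) - 7 ≡ 15. → (9, 15)

(9, 15)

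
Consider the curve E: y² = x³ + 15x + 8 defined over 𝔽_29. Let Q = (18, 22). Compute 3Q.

(5, 11)

Repeated addition: build up to 3Q.
2Q: tangent at (18, 22): λ = (3·18² + 15)/(2·22) ≡ 1/15. 15⁻¹ ≡ 2 (mod 29), so λ ≡ 1·2 ≡ 2.
  x = λ² - 18 - 18 = 4 - 36 ≡ 26; y = λ·(18 - 26) - 22 ≡ 20. → (26, 20)
3Q: (26, 20) + (18, 22). λ = (22 - 20)/(18 - 26) ≡ 2/21 mod 29. 21⁻¹ ≡ 18 (mod 29) since 21·18 = 378 ≡ 1, so λ ≡ 7.
  x = λ² - 26 - 18 = 49 - 44 ≡ 5; y = λ·(26 - 5) - 20 ≡ 11. → (5, 11)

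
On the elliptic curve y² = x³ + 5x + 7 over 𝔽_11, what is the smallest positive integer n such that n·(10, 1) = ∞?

2P: tangent at (10, 1): λ = (3·10² + 5)/(2·1) ≡ 8/2. 2⁻¹ ≡ 6 (mod 11), so λ ≡ 8·6 ≡ 4.
  x = λ² - 10 - 10 = 16 - 20 ≡ 7; y = λ·(10 - 7) - 1 ≡ 0. → (7, 0)
3P: (7, 0) + (10, 1). λ = (1 - 0)/(10 - 7) ≡ 1/3 mod 11. 3⁻¹ ≡ 4 (mod 11) since 3·4 = 12 ≡ 1, so λ ≡ 4.
  x = λ² - 7 - 10 = 16 - 17 ≡ 10; y = λ·(7 - 10) - 0 ≡ 10. → (10, 10)
4P: (10, 10) + (10, 1): same x and y₁ ≡ -y₂, so the sum is ∞.
4P = ∞, so the order is 4.

4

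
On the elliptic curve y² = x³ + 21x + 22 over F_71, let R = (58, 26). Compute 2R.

tangent at (58, 26): λ = (3·58² + 21)/(2·26) ≡ 31/52. 52⁻¹ ≡ 56 (mod 71) since 52·56 = 2912 ≡ 1, so λ ≡ 31·56 ≡ 32.
  x = λ² - 58 - 58 = 1024 - 116 ≡ 56; y = λ·(58 - 56) - 26 ≡ 38. → (56, 38)

(56, 38)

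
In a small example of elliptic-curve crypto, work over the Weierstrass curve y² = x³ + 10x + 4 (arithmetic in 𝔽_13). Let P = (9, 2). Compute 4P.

Double-and-add on 4 = (100)₂. Start with P = (9, 2) for the leading 1-bit.
double: tangent at (9, 2): λ = (3·9² + 10)/(2·2) ≡ 6/4. 4⁻¹ ≡ 10 (mod 13), so λ ≡ 6·10 ≡ 8.
  x = λ² - 9 - 9 = 64 - 18 ≡ 7; y = λ·(9 - 7) - 2 ≡ 1. → (7, 1)
double: tangent at (7, 1): λ = (3·7² + 10)/(2·1) ≡ 1/2. 2⁻¹ ≡ 7 (mod 13) since 2·7 = 14 ≡ 1, so λ ≡ 1·7 ≡ 7.
  x = λ² - 7 - 7 = 49 - 14 ≡ 9; y = λ·(7 - 9) - 1 ≡ 11. → (9, 11)

(9, 11)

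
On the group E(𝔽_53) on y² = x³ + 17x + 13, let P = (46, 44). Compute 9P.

Double-and-add on 9 = (1001)₂. Start with P = (46, 44) for the leading 1-bit.
double: tangent at (46, 44): λ = (3·46² + 17)/(2·44) ≡ 5/35. 35⁻¹ ≡ 50 (mod 53) since 35·50 = 1750 ≡ 1, so λ ≡ 5·50 ≡ 38.
  x = λ² - 46 - 46 = 1444 - 92 ≡ 27; y = λ·(46 - 27) - 44 ≡ 42. → (27, 42)
double: tangent at (27, 42): λ = (3·27² + 17)/(2·42) ≡ 31/31. 31⁻¹ ≡ 12 (mod 53), so λ ≡ 31·12 ≡ 1.
  x = λ² - 27 - 27 = 1 - 54 ≡ 0; y = λ·(27 - 0) - 42 ≡ 38. → (0, 38)
double: tangent at (0, 38): λ = (3·0² + 17)/(2·38) ≡ 17/23. 23⁻¹ ≡ 30 (mod 53), so λ ≡ 17·30 ≡ 33.
  x = λ² - 0 - 0 = 1089 - 0 ≡ 29; y = λ·(0 - 29) - 38 ≡ 12. → (29, 12)
add P: (29, 12) + (46, 44). λ = (44 - 12)/(46 - 29) ≡ 32/17 mod 53. 17⁻¹ ≡ 25 (mod 53) since 17·25 = 425 ≡ 1, so λ ≡ 5.
  x = λ² - 29 - 46 = 25 - 75 ≡ 3; y = λ·(29 - 3) - 12 ≡ 12. → (3, 12)

(3, 12)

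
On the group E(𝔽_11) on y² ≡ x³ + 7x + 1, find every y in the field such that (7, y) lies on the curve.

x³ + 7x + 1 = 393 ≡ 8 (mod 11).
8 is a non-residue mod 11; no y exists.

none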